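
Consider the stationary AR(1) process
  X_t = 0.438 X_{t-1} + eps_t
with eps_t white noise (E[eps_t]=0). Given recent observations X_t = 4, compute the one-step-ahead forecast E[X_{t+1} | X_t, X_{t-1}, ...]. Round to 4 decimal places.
E[X_{t+1} \mid \mathcal F_t] = 1.7520

For an AR(p) model X_t = c + sum_i phi_i X_{t-i} + eps_t, the
one-step-ahead conditional mean is
  E[X_{t+1} | X_t, ...] = c + sum_i phi_i X_{t+1-i}.
Substitute known values:
  E[X_{t+1} | ...] = (0.438) * (4)
                   = 1.7520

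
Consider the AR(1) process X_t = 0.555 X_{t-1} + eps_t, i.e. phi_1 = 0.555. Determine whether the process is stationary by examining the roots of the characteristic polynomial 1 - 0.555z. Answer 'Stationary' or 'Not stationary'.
\text{Stationary}

The AR(p) characteristic polynomial is P(z) = 1 - 0.555z.
Stationarity requires all roots to lie outside the unit circle, i.e. |z| > 1 for every root.
This is linear in z: 1 + (-0.555) z = 0  =>  z = -1/(-0.555) = 1.801802,  |z| = 1.801802.
Moduli of all roots: 1.8018.
All moduli strictly greater than 1? Yes.
Verdict: Stationary.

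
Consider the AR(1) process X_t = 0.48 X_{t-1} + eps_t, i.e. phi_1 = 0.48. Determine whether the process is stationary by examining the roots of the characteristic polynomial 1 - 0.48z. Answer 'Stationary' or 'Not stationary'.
\text{Stationary}

The AR(p) characteristic polynomial is P(z) = 1 - 0.48z.
Stationarity requires all roots to lie outside the unit circle, i.e. |z| > 1 for every root.
This is linear in z: 1 + (-0.48) z = 0  =>  z = -1/(-0.48) = 2.083333,  |z| = 2.083333.
Moduli of all roots: 2.0833.
All moduli strictly greater than 1? Yes.
Verdict: Stationary.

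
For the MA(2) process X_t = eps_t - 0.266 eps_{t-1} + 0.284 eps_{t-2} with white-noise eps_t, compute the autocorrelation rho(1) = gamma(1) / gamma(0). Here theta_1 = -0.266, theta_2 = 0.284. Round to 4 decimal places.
\rho(1) = -0.2966

For an MA(q) process with theta_0 = 1, the autocovariance is
  gamma(k) = sigma^2 * sum_{i=0..q-k} theta_i * theta_{i+k},
and rho(k) = gamma(k) / gamma(0). Sigma^2 cancels.
  numerator   = (1)*(-0.266) + (-0.266)*(0.284) = -0.341544.
  denominator = (1)^2 + (-0.266)^2 + (0.284)^2 = 1.151412.
  rho(1) = -0.341544 / 1.151412 = -0.2966.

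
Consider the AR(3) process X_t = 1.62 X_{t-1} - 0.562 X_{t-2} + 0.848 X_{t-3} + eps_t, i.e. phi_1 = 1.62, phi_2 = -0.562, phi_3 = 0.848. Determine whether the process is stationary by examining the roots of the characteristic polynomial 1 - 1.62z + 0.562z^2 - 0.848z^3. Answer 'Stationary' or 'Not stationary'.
\text{Not stationary}

The AR(p) characteristic polynomial is P(z) = 1 - 1.62z + 0.562z^2 - 0.848z^3.
Stationarity requires all roots to lie outside the unit circle, i.e. |z| > 1 for every root.
Degree 3: look for a simple real root z0 first, then factor out (1 - z/z0) and solve the remaining quadratic.
Testing z0 = 0.625: P(0.625) = 1 + (-1.62)(0.625) + (0.562)(0.625)^2 + (-0.848)(0.625)^3
  = 1 + (-1.0125) + (0.219531) + (-0.207031) = 0.  So z_0 = 0.625 is a root, |z_0| = 0.625.
Divide out the factor (1 - 1.6 z) = (1 - z/z0) (since 1/z0 = 1.6):
  P(z) = (1 - 1.6 z)(1 + (-0.02) z + (0.53) z^2)
  [check: z-coef -0.02 - (1.6) = -1.62; z^2-coef 0.53 - (1.6)(-0.02) = 0.562; z^3-coef -(1.6)(0.53) = -0.848.]
Remaining roots from the quadratic factor 1 + (-0.02) z + (0.53) z^2:
  Set 1 + (-0.02) z + (0.53) z^2 = 0, i.e. a z^2 + b z + c = 0 with a = 0.53, b = -0.02, c = 1.
  Discriminant D = b^2 - 4ac = (-0.02)^2 - 4*(0.53)*1 = 0.0004 - (2.12) = -2.1196.
  D < 0, so the roots are the complex-conjugate pair z = (-b +/- i sqrt(-D)) / (2a) = 0.0189 +/- 1.3735i.
  For a conjugate pair |z|^2 = z * conj(z) = (product of roots) = c/a = 1/(0.53) = 1.886792, so |z| = sqrt(1.886792) = 1.3736 for both roots.
Moduli of all roots: 0.6250, 1.3736, 1.3736.
All moduli strictly greater than 1? No.
Verdict: Not stationary.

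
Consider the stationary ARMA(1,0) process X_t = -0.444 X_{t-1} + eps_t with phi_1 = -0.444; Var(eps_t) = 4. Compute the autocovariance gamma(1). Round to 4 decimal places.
\gamma(1) = -2.2121

Multiply the model equation by X_{t-k} and take expectations. With theta_0 = psi_0 = 1 and psi_j the MA(infinity) weights, this gives
  gamma(k) - sum_i phi_i gamma(k-i) = c_k,
  c_k = sigma^2 * sum_{j=k..q} theta_j psi_{j-k}   (c_k = 0 for k > q),
using gamma(-m) = gamma(m).
Pure AR (q = 0): c_0 = sigma^2 = 4, c_k = 0 for k >= 1.
Equations for k = 0 and k = 1 (AR order 1):
  gamma(0) = phi_1 gamma(1) + c_0
  gamma(1) = phi_1 gamma(0) + c_1
Substituting the second into the first: gamma(0) (1 - phi_1^2) = c_0 + phi_1 c_1, so
  gamma(0) = c_0 / (1 - phi_1^2) = 4 / (1 - (-0.444)^2) = 4 / 0.802864 = 4.982164.
  gamma(1) = phi_1 gamma(0) = (-0.444)(4.982164) = -2.212081.
Therefore gamma(1) = -2.2121 (to 4 decimal places).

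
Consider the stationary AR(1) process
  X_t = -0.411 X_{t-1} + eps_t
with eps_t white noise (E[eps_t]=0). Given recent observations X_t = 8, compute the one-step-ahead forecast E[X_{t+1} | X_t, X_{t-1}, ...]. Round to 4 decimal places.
E[X_{t+1} \mid \mathcal F_t] = -3.2880

For an AR(p) model X_t = c + sum_i phi_i X_{t-i} + eps_t, the
one-step-ahead conditional mean is
  E[X_{t+1} | X_t, ...] = c + sum_i phi_i X_{t+1-i}.
Substitute known values:
  E[X_{t+1} | ...] = (-0.411) * (8)
                   = -3.2880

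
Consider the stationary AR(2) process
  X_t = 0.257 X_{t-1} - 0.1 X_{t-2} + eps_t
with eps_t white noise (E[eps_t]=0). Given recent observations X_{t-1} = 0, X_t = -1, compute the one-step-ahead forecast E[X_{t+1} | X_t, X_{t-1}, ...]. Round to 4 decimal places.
E[X_{t+1} \mid \mathcal F_t] = -0.2570

For an AR(p) model X_t = c + sum_i phi_i X_{t-i} + eps_t, the
one-step-ahead conditional mean is
  E[X_{t+1} | X_t, ...] = c + sum_i phi_i X_{t+1-i}.
Substitute known values:
  E[X_{t+1} | ...] = (0.257) * (-1) + (-0.1) * (0)
                   = -0.2570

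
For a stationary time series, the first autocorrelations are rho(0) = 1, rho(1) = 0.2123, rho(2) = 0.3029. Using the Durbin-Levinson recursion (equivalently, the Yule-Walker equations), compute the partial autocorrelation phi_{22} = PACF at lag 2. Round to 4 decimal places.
\phi_{22} = 0.2700

The PACF at lag k is phi_{kk}, the last component of the solution
to the Yule-Walker system G_k phi = r_k where
  (G_k)_{ij} = rho(|i - j|), (r_k)_i = rho(i), i,j = 1..k.
Equivalently, Durbin-Levinson gives phi_{kk} iteratively:
  phi_{11} = rho(1)
  phi_{kk} = [rho(k) - sum_{j=1..k-1} phi_{k-1,j} rho(k-j)]
            / [1 - sum_{j=1..k-1} phi_{k-1,j} rho(j)],
  phi_{k,j} = phi_{k-1,j} - phi_{kk} phi_{k-1,k-j},  j = 1..k-1.
Step k = 1:
  phi_11 = rho(1) = 0.2123.
Step k = 2:
  phi_22 = [rho(2) - phi_11 rho(1)] / [1 - phi_11 rho(1)] = [0.3029 - (0.2123)(0.2123)] / [1 - (0.2123)(0.2123)]
         = 0.25782871 / 0.95492871 = 0.27.
Therefore phi_{22} = 0.2700.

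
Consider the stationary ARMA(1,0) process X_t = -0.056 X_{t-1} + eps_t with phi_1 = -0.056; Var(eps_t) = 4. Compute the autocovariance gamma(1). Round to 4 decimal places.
\gamma(1) = -0.2247

Multiply the model equation by X_{t-k} and take expectations. With theta_0 = psi_0 = 1 and psi_j the MA(infinity) weights, this gives
  gamma(k) - sum_i phi_i gamma(k-i) = c_k,
  c_k = sigma^2 * sum_{j=k..q} theta_j psi_{j-k}   (c_k = 0 for k > q),
using gamma(-m) = gamma(m).
Pure AR (q = 0): c_0 = sigma^2 = 4, c_k = 0 for k >= 1.
Equations for k = 0 and k = 1 (AR order 1):
  gamma(0) = phi_1 gamma(1) + c_0
  gamma(1) = phi_1 gamma(0) + c_1
Substituting the second into the first: gamma(0) (1 - phi_1^2) = c_0 + phi_1 c_1, so
  gamma(0) = c_0 / (1 - phi_1^2) = 4 / (1 - (-0.056)^2) = 4 / 0.996864 = 4.012583.
  gamma(1) = phi_1 gamma(0) = (-0.056)(4.012583) = -0.224705.
Therefore gamma(1) = -0.2247 (to 4 decimal places).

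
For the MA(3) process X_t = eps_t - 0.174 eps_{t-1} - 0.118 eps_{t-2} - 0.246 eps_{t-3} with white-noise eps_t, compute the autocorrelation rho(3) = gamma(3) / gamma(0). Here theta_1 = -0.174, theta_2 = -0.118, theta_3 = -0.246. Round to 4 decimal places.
\rho(3) = -0.2227

For an MA(q) process with theta_0 = 1, the autocovariance is
  gamma(k) = sigma^2 * sum_{i=0..q-k} theta_i * theta_{i+k},
and rho(k) = gamma(k) / gamma(0). Sigma^2 cancels.
  numerator   = (1)*(-0.246) = -0.246.
  denominator = (1)^2 + (-0.174)^2 + (-0.118)^2 + (-0.246)^2 = 1.104716.
  rho(3) = -0.246 / 1.104716 = -0.2227.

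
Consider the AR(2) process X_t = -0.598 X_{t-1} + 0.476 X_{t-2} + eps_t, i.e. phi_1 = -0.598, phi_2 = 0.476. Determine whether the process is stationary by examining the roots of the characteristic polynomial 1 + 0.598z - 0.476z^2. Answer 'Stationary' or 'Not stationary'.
\text{Not stationary}

The AR(p) characteristic polynomial is P(z) = 1 + 0.598z - 0.476z^2.
Stationarity requires all roots to lie outside the unit circle, i.e. |z| > 1 for every root.
Set 1 + (0.598) z + (-0.476) z^2 = 0, i.e. a z^2 + b z + c = 0 with a = -0.476, b = 0.598, c = 1.
Discriminant D = b^2 - 4ac = (0.598)^2 - 4*(-0.476)*1 = 0.357604 - (-1.904) = 2.261604.
D >= 0, so the roots are real: z = (-b +/- sqrt(D)) / (2a) = (-0.598 +/- 1.503863) / (-0.952).
  z_1 = (-0.598 + 1.503863) / (-0.952) = -0.9515,   |z_1| = 0.9515.
  z_2 = (-0.598 - 1.503863) / (-0.952) = 2.2078,   |z_2| = 2.2078.
Moduli of all roots: 0.9515, 2.2078.
All moduli strictly greater than 1? No.
Verdict: Not stationary.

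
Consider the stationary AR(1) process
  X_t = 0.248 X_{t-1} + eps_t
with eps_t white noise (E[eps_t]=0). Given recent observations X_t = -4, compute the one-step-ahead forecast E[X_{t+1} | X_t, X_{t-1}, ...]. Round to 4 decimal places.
E[X_{t+1} \mid \mathcal F_t] = -0.9920

For an AR(p) model X_t = c + sum_i phi_i X_{t-i} + eps_t, the
one-step-ahead conditional mean is
  E[X_{t+1} | X_t, ...] = c + sum_i phi_i X_{t+1-i}.
Substitute known values:
  E[X_{t+1} | ...] = (0.248) * (-4)
                   = -0.9920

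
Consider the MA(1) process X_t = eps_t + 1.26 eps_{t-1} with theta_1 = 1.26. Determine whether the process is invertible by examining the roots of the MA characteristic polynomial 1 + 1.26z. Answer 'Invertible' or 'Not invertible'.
\text{Not invertible}

The MA(q) characteristic polynomial is P(z) = 1 + 1.26z.
Invertibility requires all roots to lie outside the unit circle, i.e. |z| > 1 for every root.
This is linear in z: 1 + (1.26) z = 0  =>  z = -1/(1.26) = -0.793651,  |z| = 0.793651.
Moduli of all roots: 0.7937.
All moduli strictly greater than 1? No.
Verdict: Not invertible.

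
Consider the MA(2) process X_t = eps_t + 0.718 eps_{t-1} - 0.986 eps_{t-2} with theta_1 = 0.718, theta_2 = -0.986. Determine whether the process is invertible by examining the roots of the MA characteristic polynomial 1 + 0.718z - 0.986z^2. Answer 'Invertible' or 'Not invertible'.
\text{Not invertible}

The MA(q) characteristic polynomial is P(z) = 1 + 0.718z - 0.986z^2.
Invertibility requires all roots to lie outside the unit circle, i.e. |z| > 1 for every root.
Set 1 + (0.718) z + (-0.986) z^2 = 0, i.e. a z^2 + b z + c = 0 with a = -0.986, b = 0.718, c = 1.
Discriminant D = b^2 - 4ac = (0.718)^2 - 4*(-0.986)*1 = 0.515524 - (-3.944) = 4.459524.
D >= 0, so the roots are real: z = (-b +/- sqrt(D)) / (2a) = (-0.718 +/- 2.111759) / (-1.972).
  z_1 = (-0.718 + 2.111759) / (-1.972) = -0.7068,   |z_1| = 0.7068.
  z_2 = (-0.718 - 2.111759) / (-1.972) = 1.435,   |z_2| = 1.435.
Moduli of all roots: 0.7068, 1.4350.
All moduli strictly greater than 1? No.
Verdict: Not invertible.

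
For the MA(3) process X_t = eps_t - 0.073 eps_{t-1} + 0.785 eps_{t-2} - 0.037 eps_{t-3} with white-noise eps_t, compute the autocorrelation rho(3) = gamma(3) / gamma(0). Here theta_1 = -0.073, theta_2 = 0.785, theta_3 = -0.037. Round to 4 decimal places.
\rho(3) = -0.0228

For an MA(q) process with theta_0 = 1, the autocovariance is
  gamma(k) = sigma^2 * sum_{i=0..q-k} theta_i * theta_{i+k},
and rho(k) = gamma(k) / gamma(0). Sigma^2 cancels.
  numerator   = (1)*(-0.037) = -0.037.
  denominator = (1)^2 + (-0.073)^2 + (0.785)^2 + (-0.037)^2 = 1.622923.
  rho(3) = -0.037 / 1.622923 = -0.0228.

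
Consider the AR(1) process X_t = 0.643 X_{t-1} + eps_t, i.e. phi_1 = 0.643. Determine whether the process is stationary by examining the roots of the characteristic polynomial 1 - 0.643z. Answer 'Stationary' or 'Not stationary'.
\text{Stationary}

The AR(p) characteristic polynomial is P(z) = 1 - 0.643z.
Stationarity requires all roots to lie outside the unit circle, i.e. |z| > 1 for every root.
This is linear in z: 1 + (-0.643) z = 0  =>  z = -1/(-0.643) = 1.55521,  |z| = 1.55521.
Moduli of all roots: 1.5552.
All moduli strictly greater than 1? Yes.
Verdict: Stationary.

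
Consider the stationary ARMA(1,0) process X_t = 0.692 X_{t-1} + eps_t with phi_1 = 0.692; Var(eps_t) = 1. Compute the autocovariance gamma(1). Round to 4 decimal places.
\gamma(1) = 1.3279

Multiply the model equation by X_{t-k} and take expectations. With theta_0 = psi_0 = 1 and psi_j the MA(infinity) weights, this gives
  gamma(k) - sum_i phi_i gamma(k-i) = c_k,
  c_k = sigma^2 * sum_{j=k..q} theta_j psi_{j-k}   (c_k = 0 for k > q),
using gamma(-m) = gamma(m).
Pure AR (q = 0): c_0 = sigma^2 = 1, c_k = 0 for k >= 1.
Equations for k = 0 and k = 1 (AR order 1):
  gamma(0) = phi_1 gamma(1) + c_0
  gamma(1) = phi_1 gamma(0) + c_1
Substituting the second into the first: gamma(0) (1 - phi_1^2) = c_0 + phi_1 c_1, so
  gamma(0) = c_0 / (1 - phi_1^2) = 1 / (1 - (0.692)^2) = 1 / 0.521136 = 1.918885.
  gamma(1) = phi_1 gamma(0) = (0.692)(1.918885) = 1.327868.
Therefore gamma(1) = 1.3279 (to 4 decimal places).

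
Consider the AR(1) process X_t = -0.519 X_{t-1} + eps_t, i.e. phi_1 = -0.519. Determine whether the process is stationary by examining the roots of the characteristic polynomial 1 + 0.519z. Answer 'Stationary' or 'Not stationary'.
\text{Stationary}

The AR(p) characteristic polynomial is P(z) = 1 + 0.519z.
Stationarity requires all roots to lie outside the unit circle, i.e. |z| > 1 for every root.
This is linear in z: 1 + (0.519) z = 0  =>  z = -1/(0.519) = -1.926782,  |z| = 1.926782.
Moduli of all roots: 1.9268.
All moduli strictly greater than 1? Yes.
Verdict: Stationary.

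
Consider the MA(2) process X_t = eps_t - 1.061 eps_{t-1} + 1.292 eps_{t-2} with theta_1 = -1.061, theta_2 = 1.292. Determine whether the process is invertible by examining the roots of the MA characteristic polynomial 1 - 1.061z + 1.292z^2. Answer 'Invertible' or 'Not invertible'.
\text{Not invertible}

The MA(q) characteristic polynomial is P(z) = 1 - 1.061z + 1.292z^2.
Invertibility requires all roots to lie outside the unit circle, i.e. |z| > 1 for every root.
Set 1 + (-1.061) z + (1.292) z^2 = 0, i.e. a z^2 + b z + c = 0 with a = 1.292, b = -1.061, c = 1.
Discriminant D = b^2 - 4ac = (-1.061)^2 - 4*(1.292)*1 = 1.125721 - (5.168) = -4.042279.
D < 0, so the roots are the complex-conjugate pair z = (-b +/- i sqrt(-D)) / (2a) = 0.4106 +/- 0.7781i.
For a conjugate pair |z|^2 = z * conj(z) = (product of roots) = c/a = 1/(1.292) = 0.773994, so |z| = sqrt(0.773994) = 0.8798 for both roots.
Moduli of all roots: 0.8798, 0.8798.
All moduli strictly greater than 1? No.
Verdict: Not invertible.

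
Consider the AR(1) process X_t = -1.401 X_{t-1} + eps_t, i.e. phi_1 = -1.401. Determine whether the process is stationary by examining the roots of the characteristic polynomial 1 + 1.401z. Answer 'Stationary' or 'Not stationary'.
\text{Not stationary}

The AR(p) characteristic polynomial is P(z) = 1 + 1.401z.
Stationarity requires all roots to lie outside the unit circle, i.e. |z| > 1 for every root.
This is linear in z: 1 + (1.401) z = 0  =>  z = -1/(1.401) = -0.713776,  |z| = 0.713776.
Moduli of all roots: 0.7138.
All moduli strictly greater than 1? No.
Verdict: Not stationary.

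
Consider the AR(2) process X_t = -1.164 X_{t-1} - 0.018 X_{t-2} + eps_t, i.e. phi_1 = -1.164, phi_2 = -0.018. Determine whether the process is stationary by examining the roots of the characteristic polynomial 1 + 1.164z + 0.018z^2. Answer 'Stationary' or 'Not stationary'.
\text{Not stationary}

The AR(p) characteristic polynomial is P(z) = 1 + 1.164z + 0.018z^2.
Stationarity requires all roots to lie outside the unit circle, i.e. |z| > 1 for every root.
Set 1 + (1.164) z + (0.018) z^2 = 0, i.e. a z^2 + b z + c = 0 with a = 0.018, b = 1.164, c = 1.
Discriminant D = b^2 - 4ac = (1.164)^2 - 4*(0.018)*1 = 1.354896 - (0.072) = 1.282896.
D >= 0, so the roots are real: z = (-b +/- sqrt(D)) / (2a) = (-1.164 +/- 1.13265) / (0.036).
  z_1 = (-1.164 + 1.13265) / (0.036) = -0.8708,   |z_1| = 0.8708.
  z_2 = (-1.164 - 1.13265) / (0.036) = -63.7958,   |z_2| = 63.7958.
Moduli of all roots: 0.8708, 63.7958.
All moduli strictly greater than 1? No.
Verdict: Not stationary.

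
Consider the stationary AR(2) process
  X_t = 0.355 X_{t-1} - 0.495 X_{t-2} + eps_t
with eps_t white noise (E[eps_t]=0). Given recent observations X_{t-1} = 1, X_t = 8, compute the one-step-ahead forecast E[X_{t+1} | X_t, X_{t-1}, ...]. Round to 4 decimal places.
E[X_{t+1} \mid \mathcal F_t] = 2.3450

For an AR(p) model X_t = c + sum_i phi_i X_{t-i} + eps_t, the
one-step-ahead conditional mean is
  E[X_{t+1} | X_t, ...] = c + sum_i phi_i X_{t+1-i}.
Substitute known values:
  E[X_{t+1} | ...] = (0.355) * (8) + (-0.495) * (1)
                   = 2.3450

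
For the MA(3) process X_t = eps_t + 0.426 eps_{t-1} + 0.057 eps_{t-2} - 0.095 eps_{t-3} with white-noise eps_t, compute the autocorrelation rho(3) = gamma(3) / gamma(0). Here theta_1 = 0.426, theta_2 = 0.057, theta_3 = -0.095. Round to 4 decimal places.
\rho(3) = -0.0796

For an MA(q) process with theta_0 = 1, the autocovariance is
  gamma(k) = sigma^2 * sum_{i=0..q-k} theta_i * theta_{i+k},
and rho(k) = gamma(k) / gamma(0). Sigma^2 cancels.
  numerator   = (1)*(-0.095) = -0.095.
  denominator = (1)^2 + (0.426)^2 + (0.057)^2 + (-0.095)^2 = 1.19375.
  rho(3) = -0.095 / 1.19375 = -0.0796.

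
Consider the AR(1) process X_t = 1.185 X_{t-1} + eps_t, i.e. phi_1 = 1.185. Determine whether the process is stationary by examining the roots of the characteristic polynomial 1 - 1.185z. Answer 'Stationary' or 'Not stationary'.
\text{Not stationary}

The AR(p) characteristic polynomial is P(z) = 1 - 1.185z.
Stationarity requires all roots to lie outside the unit circle, i.e. |z| > 1 for every root.
This is linear in z: 1 + (-1.185) z = 0  =>  z = -1/(-1.185) = 0.843882,  |z| = 0.843882.
Moduli of all roots: 0.8439.
All moduli strictly greater than 1? No.
Verdict: Not stationary.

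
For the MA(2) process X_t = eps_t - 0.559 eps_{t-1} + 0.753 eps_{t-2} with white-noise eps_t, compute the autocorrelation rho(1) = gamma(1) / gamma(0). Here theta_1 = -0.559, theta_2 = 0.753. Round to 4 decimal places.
\rho(1) = -0.5214

For an MA(q) process with theta_0 = 1, the autocovariance is
  gamma(k) = sigma^2 * sum_{i=0..q-k} theta_i * theta_{i+k},
and rho(k) = gamma(k) / gamma(0). Sigma^2 cancels.
  numerator   = (1)*(-0.559) + (-0.559)*(0.753) = -0.979927.
  denominator = (1)^2 + (-0.559)^2 + (0.753)^2 = 1.87949.
  rho(1) = -0.979927 / 1.87949 = -0.5214.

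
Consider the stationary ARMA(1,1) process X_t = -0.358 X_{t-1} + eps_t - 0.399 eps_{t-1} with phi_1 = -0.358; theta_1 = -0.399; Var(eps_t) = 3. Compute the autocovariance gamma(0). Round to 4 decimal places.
\gamma(0) = 4.9719

Multiply the model equation by X_{t-k} and take expectations. With theta_0 = psi_0 = 1 and psi_j the MA(infinity) weights, this gives
  gamma(k) - sum_i phi_i gamma(k-i) = c_k,
  c_k = sigma^2 * sum_{j=k..q} theta_j psi_{j-k}   (c_k = 0 for k > q),
using gamma(-m) = gamma(m).
psi-weights needed (psi_j = theta_j + sum_i phi_i psi_{j-i}):
  psi_1 = theta_1 + phi_1 = -0.399 + (-0.358) = -0.757
Right-hand sides:
  c_0 = sigma^2 (1 + theta_1 psi_1) = 3 * (1 + (-0.399)(-0.757)) = 3 * 1.302043 = 3.906129
  c_1 = sigma^2 theta_1 = 3 * (-0.399) = -1.197
  c_2 = 0
Equations for k = 0 and k = 1 (AR order 1):
  gamma(0) = phi_1 gamma(1) + c_0
  gamma(1) = phi_1 gamma(0) + c_1
Substituting the second into the first: gamma(0) (1 - phi_1^2) = c_0 + phi_1 c_1, so
  gamma(0) = (c_0 + phi_1 c_1) / (1 - phi_1^2) = (3.906129 + (-0.358)(-1.197)) / (1 - (-0.358)^2) = 4.334655 / 0.871836 = 4.97187.
Therefore gamma(0) = 4.9719 (to 4 decimal places).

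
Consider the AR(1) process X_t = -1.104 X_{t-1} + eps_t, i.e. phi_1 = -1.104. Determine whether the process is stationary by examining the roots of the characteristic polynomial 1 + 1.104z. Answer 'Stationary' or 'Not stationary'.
\text{Not stationary}

The AR(p) characteristic polynomial is P(z) = 1 + 1.104z.
Stationarity requires all roots to lie outside the unit circle, i.e. |z| > 1 for every root.
This is linear in z: 1 + (1.104) z = 0  =>  z = -1/(1.104) = -0.905797,  |z| = 0.905797.
Moduli of all roots: 0.9058.
All moduli strictly greater than 1? No.
Verdict: Not stationary.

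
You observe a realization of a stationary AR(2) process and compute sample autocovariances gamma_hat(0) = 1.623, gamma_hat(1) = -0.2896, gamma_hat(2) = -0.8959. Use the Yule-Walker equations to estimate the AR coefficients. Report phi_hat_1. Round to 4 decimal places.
\hat\phi_{1} = -0.2860

The Yule-Walker equations for an AR(p) process read, in matrix form,
  Gamma_p phi = r_p,   with   (Gamma_p)_{ij} = gamma(|i - j|),
                       (r_p)_i = gamma(i),   i,j = 1..p.
Substitute the sample gammas (Toeplitz matrix and right-hand side of size 2):
  Gamma_p = [[1.623, -0.2896], [-0.2896, 1.623]]
  r_p     = [-0.2896, -0.8959]
Written out:
  1.623 phi_1 - 0.2896 phi_2 = -0.2896
  -0.2896 phi_1 + 1.623 phi_2 = -0.8959
Solve by Cramer's rule:
  det = gamma(0)^2 - gamma(1)^2 = (1.623)^2 - (-0.2896)^2 = 2.634129 - 0.08386816 = 2.55026084
  phi_hat_1 = [gamma(1) gamma(0) - gamma(1) gamma(2)] / det = [(-0.2896)(1.623) - (-0.2896)(-0.8959)] / 2.55026084 = -0.72947344 / 2.55026084 = -0.286
  phi_hat_2 = [gamma(0) gamma(2) - gamma(1)^2] / det = [(1.623)(-0.8959) - (-0.2896)^2] / 2.55026084 = -1.53791386 / 2.55026084 = -0.603
So phi_hat = [-0.2860, -0.6030].
Therefore phi_hat_1 = -0.2860.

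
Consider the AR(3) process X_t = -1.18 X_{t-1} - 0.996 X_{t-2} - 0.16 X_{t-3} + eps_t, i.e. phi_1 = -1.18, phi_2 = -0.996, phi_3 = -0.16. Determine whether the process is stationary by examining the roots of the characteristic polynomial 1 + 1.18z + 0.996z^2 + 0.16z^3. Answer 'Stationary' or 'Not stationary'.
\text{Stationary}

The AR(p) characteristic polynomial is P(z) = 1 + 1.18z + 0.996z^2 + 0.16z^3.
Stationarity requires all roots to lie outside the unit circle, i.e. |z| > 1 for every root.
Degree 3: look for a simple real root z0 first, then factor out (1 - z/z0) and solve the remaining quadratic.
Testing z0 = -5: P(-5) = 1 + (1.18)(-5) + (0.996)(-5)^2 + (0.16)(-5)^3
  = 1 + (-5.9) + (24.9) + (-20) = 0.  So z_0 = -5 is a root, |z_0| = 5.
Divide out the factor (1 + 0.2 z) = (1 - z/z0) (since 1/z0 = -0.2):
  P(z) = (1 + 0.2 z)(1 + (0.98) z + (0.8) z^2)
  [check: z-coef 0.98 - (-0.2) = 1.18; z^2-coef 0.8 - (-0.2)(0.98) = 0.996; z^3-coef -(-0.2)(0.8) = 0.16.]
Remaining roots from the quadratic factor 1 + (0.98) z + (0.8) z^2:
  Set 1 + (0.98) z + (0.8) z^2 = 0, i.e. a z^2 + b z + c = 0 with a = 0.8, b = 0.98, c = 1.
  Discriminant D = b^2 - 4ac = (0.98)^2 - 4*(0.8)*1 = 0.9604 - (3.2) = -2.2396.
  D < 0, so the roots are the complex-conjugate pair z = (-b +/- i sqrt(-D)) / (2a) = -0.6125 +/- 0.9353i.
  For a conjugate pair |z|^2 = z * conj(z) = (product of roots) = c/a = 1/(0.8) = 1.25, so |z| = sqrt(1.25) = 1.118 for both roots.
Moduli of all roots: 5.0000, 1.1180, 1.1180.
All moduli strictly greater than 1? Yes.
Verdict: Stationary.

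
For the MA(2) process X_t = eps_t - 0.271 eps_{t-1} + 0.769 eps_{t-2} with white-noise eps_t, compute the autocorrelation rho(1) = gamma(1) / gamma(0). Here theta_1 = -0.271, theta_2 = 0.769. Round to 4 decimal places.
\rho(1) = -0.2880

For an MA(q) process with theta_0 = 1, the autocovariance is
  gamma(k) = sigma^2 * sum_{i=0..q-k} theta_i * theta_{i+k},
and rho(k) = gamma(k) / gamma(0). Sigma^2 cancels.
  numerator   = (1)*(-0.271) + (-0.271)*(0.769) = -0.479399.
  denominator = (1)^2 + (-0.271)^2 + (0.769)^2 = 1.664802.
  rho(1) = -0.479399 / 1.664802 = -0.2880.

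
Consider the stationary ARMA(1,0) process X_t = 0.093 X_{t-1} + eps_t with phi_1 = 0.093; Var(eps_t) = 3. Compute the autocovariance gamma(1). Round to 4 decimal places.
\gamma(1) = 0.2814

Multiply the model equation by X_{t-k} and take expectations. With theta_0 = psi_0 = 1 and psi_j the MA(infinity) weights, this gives
  gamma(k) - sum_i phi_i gamma(k-i) = c_k,
  c_k = sigma^2 * sum_{j=k..q} theta_j psi_{j-k}   (c_k = 0 for k > q),
using gamma(-m) = gamma(m).
Pure AR (q = 0): c_0 = sigma^2 = 3, c_k = 0 for k >= 1.
Equations for k = 0 and k = 1 (AR order 1):
  gamma(0) = phi_1 gamma(1) + c_0
  gamma(1) = phi_1 gamma(0) + c_1
Substituting the second into the first: gamma(0) (1 - phi_1^2) = c_0 + phi_1 c_1, so
  gamma(0) = c_0 / (1 - phi_1^2) = 3 / (1 - (0.093)^2) = 3 / 0.991351 = 3.026173.
  gamma(1) = phi_1 gamma(0) = (0.093)(3.026173) = 0.281434.
Therefore gamma(1) = 0.2814 (to 4 decimal places).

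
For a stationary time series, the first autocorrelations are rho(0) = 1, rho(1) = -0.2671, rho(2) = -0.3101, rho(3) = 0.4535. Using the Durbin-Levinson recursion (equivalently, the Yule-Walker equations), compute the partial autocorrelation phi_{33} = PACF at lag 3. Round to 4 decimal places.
\phi_{33} = 0.2940

The PACF at lag k is phi_{kk}, the last component of the solution
to the Yule-Walker system G_k phi = r_k where
  (G_k)_{ij} = rho(|i - j|), (r_k)_i = rho(i), i,j = 1..k.
Equivalently, Durbin-Levinson gives phi_{kk} iteratively:
  phi_{11} = rho(1)
  phi_{kk} = [rho(k) - sum_{j=1..k-1} phi_{k-1,j} rho(k-j)]
            / [1 - sum_{j=1..k-1} phi_{k-1,j} rho(j)],
  phi_{k,j} = phi_{k-1,j} - phi_{kk} phi_{k-1,k-j},  j = 1..k-1.
Step k = 1:
  phi_11 = rho(1) = -0.2671.
Step k = 2:
  phi_22 = [rho(2) - phi_11 rho(1)] / [1 - phi_11 rho(1)] = [-0.3101 - (-0.2671)(-0.2671)] / [1 - (-0.2671)(-0.2671)]
         = -0.38144241 / 0.92865759 = -0.410746.
  Update: phi_21 = phi_11 - phi_22 phi_11 = -0.2671 - (-0.410746)(-0.2671) = -0.37681.
Step k = 3:
  phi_33 = [rho(3) - phi_21 rho(2) - phi_22 rho(1)] / [1 - phi_21 rho(1) - phi_22 rho(2)]
    numerator   = 0.4535 - (-0.37681)(-0.3101) - (-0.410746)(-0.2671) = 0.22694088
    denominator = 1 - (-0.37681)(-0.2671) - (-0.410746)(-0.3101) = 0.77198164
  phi_33 = 0.22694088 / 0.77198164 = 0.294.
Therefore phi_{33} = 0.2940.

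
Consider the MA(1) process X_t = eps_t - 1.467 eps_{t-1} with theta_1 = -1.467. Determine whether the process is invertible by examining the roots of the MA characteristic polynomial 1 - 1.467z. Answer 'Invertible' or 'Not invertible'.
\text{Not invertible}

The MA(q) characteristic polynomial is P(z) = 1 - 1.467z.
Invertibility requires all roots to lie outside the unit circle, i.e. |z| > 1 for every root.
This is linear in z: 1 + (-1.467) z = 0  =>  z = -1/(-1.467) = 0.681663,  |z| = 0.681663.
Moduli of all roots: 0.6817.
All moduli strictly greater than 1? No.
Verdict: Not invertible.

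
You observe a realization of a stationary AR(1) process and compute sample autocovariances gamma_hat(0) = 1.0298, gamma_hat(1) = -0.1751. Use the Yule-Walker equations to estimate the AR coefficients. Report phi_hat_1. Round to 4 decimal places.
\hat\phi_{1} = -0.1700

The Yule-Walker equations for an AR(p) process read, in matrix form,
  Gamma_p phi = r_p,   with   (Gamma_p)_{ij} = gamma(|i - j|),
                       (r_p)_i = gamma(i),   i,j = 1..p.
Substitute the sample gammas (Toeplitz matrix and right-hand side of size 1):
  Gamma_p = [[1.0298]]
  r_p     = [-0.1751]
With p = 1 this is the single equation gamma(0) phi_1 = gamma(1):
  phi_hat_1 = gamma(1) / gamma(0) = -0.1751 / 1.0298 = -0.1700.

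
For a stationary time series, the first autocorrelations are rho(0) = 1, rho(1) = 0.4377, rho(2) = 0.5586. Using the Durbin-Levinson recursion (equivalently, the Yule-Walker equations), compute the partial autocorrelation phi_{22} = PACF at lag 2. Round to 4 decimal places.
\phi_{22} = 0.4540

The PACF at lag k is phi_{kk}, the last component of the solution
to the Yule-Walker system G_k phi = r_k where
  (G_k)_{ij} = rho(|i - j|), (r_k)_i = rho(i), i,j = 1..k.
Equivalently, Durbin-Levinson gives phi_{kk} iteratively:
  phi_{11} = rho(1)
  phi_{kk} = [rho(k) - sum_{j=1..k-1} phi_{k-1,j} rho(k-j)]
            / [1 - sum_{j=1..k-1} phi_{k-1,j} rho(j)],
  phi_{k,j} = phi_{k-1,j} - phi_{kk} phi_{k-1,k-j},  j = 1..k-1.
Step k = 1:
  phi_11 = rho(1) = 0.4377.
Step k = 2:
  phi_22 = [rho(2) - phi_11 rho(1)] / [1 - phi_11 rho(1)] = [0.5586 - (0.4377)(0.4377)] / [1 - (0.4377)(0.4377)]
         = 0.36701871 / 0.80841871 = 0.454.
Therefore phi_{22} = 0.4540.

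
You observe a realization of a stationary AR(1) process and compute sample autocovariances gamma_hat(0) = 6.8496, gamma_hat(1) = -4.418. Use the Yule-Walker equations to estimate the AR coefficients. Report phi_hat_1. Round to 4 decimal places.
\hat\phi_{1} = -0.6450

The Yule-Walker equations for an AR(p) process read, in matrix form,
  Gamma_p phi = r_p,   with   (Gamma_p)_{ij} = gamma(|i - j|),
                       (r_p)_i = gamma(i),   i,j = 1..p.
Substitute the sample gammas (Toeplitz matrix and right-hand side of size 1):
  Gamma_p = [[6.8496]]
  r_p     = [-4.418]
With p = 1 this is the single equation gamma(0) phi_1 = gamma(1):
  phi_hat_1 = gamma(1) / gamma(0) = -4.418 / 6.8496 = -0.6450.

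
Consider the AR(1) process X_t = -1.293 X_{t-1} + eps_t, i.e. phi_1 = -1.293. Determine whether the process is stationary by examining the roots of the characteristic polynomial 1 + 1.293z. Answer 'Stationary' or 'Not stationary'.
\text{Not stationary}

The AR(p) characteristic polynomial is P(z) = 1 + 1.293z.
Stationarity requires all roots to lie outside the unit circle, i.e. |z| > 1 for every root.
This is linear in z: 1 + (1.293) z = 0  =>  z = -1/(1.293) = -0.773395,  |z| = 0.773395.
Moduli of all roots: 0.7734.
All moduli strictly greater than 1? No.
Verdict: Not stationary.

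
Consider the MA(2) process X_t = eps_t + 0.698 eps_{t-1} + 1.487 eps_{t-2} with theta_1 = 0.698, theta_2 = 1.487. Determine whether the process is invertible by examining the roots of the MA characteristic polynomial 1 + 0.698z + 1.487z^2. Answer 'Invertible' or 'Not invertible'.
\text{Not invertible}

The MA(q) characteristic polynomial is P(z) = 1 + 0.698z + 1.487z^2.
Invertibility requires all roots to lie outside the unit circle, i.e. |z| > 1 for every root.
Set 1 + (0.698) z + (1.487) z^2 = 0, i.e. a z^2 + b z + c = 0 with a = 1.487, b = 0.698, c = 1.
Discriminant D = b^2 - 4ac = (0.698)^2 - 4*(1.487)*1 = 0.487204 - (5.948) = -5.460796.
D < 0, so the roots are the complex-conjugate pair z = (-b +/- i sqrt(-D)) / (2a) = -0.2347 +/- 0.7858i.
For a conjugate pair |z|^2 = z * conj(z) = (product of roots) = c/a = 1/(1.487) = 0.672495, so |z| = sqrt(0.672495) = 0.8201 for both roots.
Moduli of all roots: 0.8201, 0.8201.
All moduli strictly greater than 1? No.
Verdict: Not invertible.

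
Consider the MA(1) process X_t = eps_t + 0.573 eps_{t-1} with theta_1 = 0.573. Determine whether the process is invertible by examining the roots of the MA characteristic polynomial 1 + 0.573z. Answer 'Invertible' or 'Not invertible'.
\text{Invertible}

The MA(q) characteristic polynomial is P(z) = 1 + 0.573z.
Invertibility requires all roots to lie outside the unit circle, i.e. |z| > 1 for every root.
This is linear in z: 1 + (0.573) z = 0  =>  z = -1/(0.573) = -1.745201,  |z| = 1.745201.
Moduli of all roots: 1.7452.
All moduli strictly greater than 1? Yes.
Verdict: Invertible.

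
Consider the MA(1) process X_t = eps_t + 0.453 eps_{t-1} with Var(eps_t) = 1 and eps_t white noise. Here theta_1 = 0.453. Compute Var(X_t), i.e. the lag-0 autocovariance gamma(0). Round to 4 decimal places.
\gamma(0) = 1.2052

For an MA(q) process X_t = eps_t + sum_i theta_i eps_{t-i} with
Var(eps_t) = sigma^2, the variance is
  gamma(0) = sigma^2 * (1 + sum_i theta_i^2).
  sum_i theta_i^2 = (0.453)^2 = 0.205209.
  gamma(0) = 1 * (1 + 0.205209) = 1 * 1.205209 = 1.205209, which rounds to 1.2052.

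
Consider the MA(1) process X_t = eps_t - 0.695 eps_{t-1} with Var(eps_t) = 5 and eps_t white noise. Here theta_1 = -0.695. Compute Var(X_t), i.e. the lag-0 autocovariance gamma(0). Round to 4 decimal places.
\gamma(0) = 7.4151

For an MA(q) process X_t = eps_t + sum_i theta_i eps_{t-i} with
Var(eps_t) = sigma^2, the variance is
  gamma(0) = sigma^2 * (1 + sum_i theta_i^2).
  sum_i theta_i^2 = (-0.695)^2 = 0.483025.
  gamma(0) = 5 * (1 + 0.483025) = 5 * 1.483025 = 7.415125, which rounds to 7.4151.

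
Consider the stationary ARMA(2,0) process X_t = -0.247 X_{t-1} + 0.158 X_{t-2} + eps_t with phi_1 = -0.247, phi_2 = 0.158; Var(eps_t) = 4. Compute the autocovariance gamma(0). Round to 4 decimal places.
\gamma(0) = 4.4887

Multiply the model equation by X_{t-k} and take expectations. With theta_0 = psi_0 = 1 and psi_j the MA(infinity) weights, this gives
  gamma(k) - sum_i phi_i gamma(k-i) = c_k,
  c_k = sigma^2 * sum_{j=k..q} theta_j psi_{j-k}   (c_k = 0 for k > q),
using gamma(-m) = gamma(m).
Pure AR (q = 0): c_0 = sigma^2 = 4, c_k = 0 for k >= 1.
Equations for k = 0, 1, 2 (AR order 2, c_2 = 0):
  (E0) gamma(0) = phi_1 gamma(1) + phi_2 gamma(2) + c_0
  (E1) gamma(1) = phi_1 gamma(0) + phi_2 gamma(1) + c_1
  (E2) gamma(2) = phi_1 gamma(1) + phi_2 gamma(0)
From (E1): gamma(1) = A gamma(0) + B with
  A = phi_1 / (1 - phi_2) = -0.247 / 0.842 = -0.293349,   B = c_1 / (1 - phi_2) = 0 / 0.842 = 0.
Insert (E2) into (E0): gamma(0) (1 - phi_2^2) = phi_1 (1 + phi_2) gamma(1) + c_0.
  phi_1 (1 + phi_2) = (-0.247)(1.158) = -0.286026,   1 - phi_2^2 = 0.975036.
Replace gamma(1) by A gamma(0) + B and collect gamma(0):
  gamma(0) [0.975036 - (-0.286026)(-0.293349)] = c_0 = 4
  gamma(0) * 0.891131 = 4
  gamma(0) = 4 / 0.891131 = 4.48868.
Therefore gamma(0) = 4.4887 (to 4 decimal places).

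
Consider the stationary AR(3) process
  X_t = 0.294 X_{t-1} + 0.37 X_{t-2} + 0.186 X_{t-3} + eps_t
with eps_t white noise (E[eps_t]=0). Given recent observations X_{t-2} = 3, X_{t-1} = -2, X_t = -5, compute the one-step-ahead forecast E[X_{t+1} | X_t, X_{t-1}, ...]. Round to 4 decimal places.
E[X_{t+1} \mid \mathcal F_t] = -1.6520

For an AR(p) model X_t = c + sum_i phi_i X_{t-i} + eps_t, the
one-step-ahead conditional mean is
  E[X_{t+1} | X_t, ...] = c + sum_i phi_i X_{t+1-i}.
Substitute known values:
  E[X_{t+1} | ...] = (0.294) * (-5) + (0.37) * (-2) + (0.186) * (3)
                   = -1.6520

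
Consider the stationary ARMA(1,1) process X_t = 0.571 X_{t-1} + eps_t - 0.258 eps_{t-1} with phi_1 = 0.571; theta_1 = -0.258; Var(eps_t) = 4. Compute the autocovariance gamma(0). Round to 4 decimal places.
\gamma(0) = 4.5815

Multiply the model equation by X_{t-k} and take expectations. With theta_0 = psi_0 = 1 and psi_j the MA(infinity) weights, this gives
  gamma(k) - sum_i phi_i gamma(k-i) = c_k,
  c_k = sigma^2 * sum_{j=k..q} theta_j psi_{j-k}   (c_k = 0 for k > q),
using gamma(-m) = gamma(m).
psi-weights needed (psi_j = theta_j + sum_i phi_i psi_{j-i}):
  psi_1 = theta_1 + phi_1 = -0.258 + (0.571) = 0.313
Right-hand sides:
  c_0 = sigma^2 (1 + theta_1 psi_1) = 4 * (1 + (-0.258)(0.313)) = 4 * 0.919246 = 3.676984
  c_1 = sigma^2 theta_1 = 4 * (-0.258) = -1.032
  c_2 = 0
Equations for k = 0 and k = 1 (AR order 1):
  gamma(0) = phi_1 gamma(1) + c_0
  gamma(1) = phi_1 gamma(0) + c_1
Substituting the second into the first: gamma(0) (1 - phi_1^2) = c_0 + phi_1 c_1, so
  gamma(0) = (c_0 + phi_1 c_1) / (1 - phi_1^2) = (3.676984 + (0.571)(-1.032)) / (1 - (0.571)^2) = 3.087712 / 0.673959 = 4.581454.
Therefore gamma(0) = 4.5815 (to 4 decimal places).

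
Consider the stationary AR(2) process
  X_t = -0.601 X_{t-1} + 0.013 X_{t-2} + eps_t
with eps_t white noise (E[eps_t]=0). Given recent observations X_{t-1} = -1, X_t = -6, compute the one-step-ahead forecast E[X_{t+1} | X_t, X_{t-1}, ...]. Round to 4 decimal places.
E[X_{t+1} \mid \mathcal F_t] = 3.5930

For an AR(p) model X_t = c + sum_i phi_i X_{t-i} + eps_t, the
one-step-ahead conditional mean is
  E[X_{t+1} | X_t, ...] = c + sum_i phi_i X_{t+1-i}.
Substitute known values:
  E[X_{t+1} | ...] = (-0.601) * (-6) + (0.013) * (-1)
                   = 3.5930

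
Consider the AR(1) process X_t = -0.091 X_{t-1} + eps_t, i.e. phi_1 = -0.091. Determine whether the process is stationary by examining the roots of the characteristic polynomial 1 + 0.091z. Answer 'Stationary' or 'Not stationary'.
\text{Stationary}

The AR(p) characteristic polynomial is P(z) = 1 + 0.091z.
Stationarity requires all roots to lie outside the unit circle, i.e. |z| > 1 for every root.
This is linear in z: 1 + (0.091) z = 0  =>  z = -1/(0.091) = -10.989011,  |z| = 10.989011.
Moduli of all roots: 10.9890.
All moduli strictly greater than 1? Yes.
Verdict: Stationary.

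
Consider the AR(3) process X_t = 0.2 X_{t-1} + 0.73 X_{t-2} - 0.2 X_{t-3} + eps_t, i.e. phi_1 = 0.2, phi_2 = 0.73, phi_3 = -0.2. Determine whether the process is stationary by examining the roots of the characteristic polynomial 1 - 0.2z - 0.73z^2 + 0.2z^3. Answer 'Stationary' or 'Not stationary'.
\text{Stationary}

The AR(p) characteristic polynomial is P(z) = 1 - 0.2z - 0.73z^2 + 0.2z^3.
Stationarity requires all roots to lie outside the unit circle, i.e. |z| > 1 for every root.
Degree 3: look for a simple real root z0 first, then factor out (1 - z/z0) and solve the remaining quadratic.
Testing z0 = 1.25: P(1.25) = 1 + (-0.2)(1.25) + (-0.73)(1.25)^2 + (0.2)(1.25)^3
  = 1 + (-0.25) + (-1.140625) + (0.390625) = 0.  So z_0 = 1.25 is a root, |z_0| = 1.25.
Divide out the factor (1 - 0.8 z) = (1 - z/z0) (since 1/z0 = 0.8):
  P(z) = (1 - 0.8 z)(1 + (0.6) z + (-0.25) z^2)
  [check: z-coef 0.6 - (0.8) = -0.2; z^2-coef -0.25 - (0.8)(0.6) = -0.73; z^3-coef -(0.8)(-0.25) = 0.2.]
Remaining roots from the quadratic factor 1 + (0.6) z + (-0.25) z^2:
  Set 1 + (0.6) z + (-0.25) z^2 = 0, i.e. a z^2 + b z + c = 0 with a = -0.25, b = 0.6, c = 1.
  Discriminant D = b^2 - 4ac = (0.6)^2 - 4*(-0.25)*1 = 0.36 - (-1) = 1.36.
  D >= 0, so the roots are real: z = (-b +/- sqrt(D)) / (2a) = (-0.6 +/- 1.16619) / (-0.5).
    z_1 = (-0.6 + 1.16619) / (-0.5) = -1.1324,   |z_1| = 1.1324.
    z_2 = (-0.6 - 1.16619) / (-0.5) = 3.5324,   |z_2| = 3.5324.
Moduli of all roots: 1.2500, 1.1324, 3.5324.
All moduli strictly greater than 1? Yes.
Verdict: Stationary.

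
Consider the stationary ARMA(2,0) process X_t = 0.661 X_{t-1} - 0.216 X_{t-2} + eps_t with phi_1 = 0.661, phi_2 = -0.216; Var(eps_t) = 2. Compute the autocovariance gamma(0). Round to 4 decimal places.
\gamma(0) = 2.9778

Multiply the model equation by X_{t-k} and take expectations. With theta_0 = psi_0 = 1 and psi_j the MA(infinity) weights, this gives
  gamma(k) - sum_i phi_i gamma(k-i) = c_k,
  c_k = sigma^2 * sum_{j=k..q} theta_j psi_{j-k}   (c_k = 0 for k > q),
using gamma(-m) = gamma(m).
Pure AR (q = 0): c_0 = sigma^2 = 2, c_k = 0 for k >= 1.
Equations for k = 0, 1, 2 (AR order 2, c_2 = 0):
  (E0) gamma(0) = phi_1 gamma(1) + phi_2 gamma(2) + c_0
  (E1) gamma(1) = phi_1 gamma(0) + phi_2 gamma(1) + c_1
  (E2) gamma(2) = phi_1 gamma(1) + phi_2 gamma(0)
From (E1): gamma(1) = A gamma(0) + B with
  A = phi_1 / (1 - phi_2) = 0.661 / 1.216 = 0.543586,   B = c_1 / (1 - phi_2) = 0 / 1.216 = 0.
Insert (E2) into (E0): gamma(0) (1 - phi_2^2) = phi_1 (1 + phi_2) gamma(1) + c_0.
  phi_1 (1 + phi_2) = (0.661)(0.784) = 0.518224,   1 - phi_2^2 = 0.953344.
Replace gamma(1) by A gamma(0) + B and collect gamma(0):
  gamma(0) [0.953344 - (0.518224)(0.543586)] = c_0 = 2
  gamma(0) * 0.671645 = 2
  gamma(0) = 2 / 0.671645 = 2.977764.
Therefore gamma(0) = 2.9778 (to 4 decimal places).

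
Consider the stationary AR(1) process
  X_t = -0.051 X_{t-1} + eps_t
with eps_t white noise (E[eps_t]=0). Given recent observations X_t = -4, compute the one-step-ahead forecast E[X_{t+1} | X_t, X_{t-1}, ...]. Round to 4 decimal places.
E[X_{t+1} \mid \mathcal F_t] = 0.2040

For an AR(p) model X_t = c + sum_i phi_i X_{t-i} + eps_t, the
one-step-ahead conditional mean is
  E[X_{t+1} | X_t, ...] = c + sum_i phi_i X_{t+1-i}.
Substitute known values:
  E[X_{t+1} | ...] = (-0.051) * (-4)
                   = 0.2040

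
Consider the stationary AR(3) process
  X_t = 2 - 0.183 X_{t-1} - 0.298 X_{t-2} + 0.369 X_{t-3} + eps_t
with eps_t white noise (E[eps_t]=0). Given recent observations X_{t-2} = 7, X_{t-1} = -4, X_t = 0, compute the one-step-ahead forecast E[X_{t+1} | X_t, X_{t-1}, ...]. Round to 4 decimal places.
E[X_{t+1} \mid \mathcal F_t] = 5.7750

For an AR(p) model X_t = c + sum_i phi_i X_{t-i} + eps_t, the
one-step-ahead conditional mean is
  E[X_{t+1} | X_t, ...] = c + sum_i phi_i X_{t+1-i}.
Substitute known values:
  E[X_{t+1} | ...] = 2 + (-0.183) * (0) + (-0.298) * (-4) + (0.369) * (7)
                   = 5.7750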